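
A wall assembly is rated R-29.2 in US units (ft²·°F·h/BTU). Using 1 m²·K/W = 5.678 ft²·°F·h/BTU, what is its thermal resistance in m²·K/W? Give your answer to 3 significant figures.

5.14 m²·K/W

R_SI = 29.2/5.678 = 5.143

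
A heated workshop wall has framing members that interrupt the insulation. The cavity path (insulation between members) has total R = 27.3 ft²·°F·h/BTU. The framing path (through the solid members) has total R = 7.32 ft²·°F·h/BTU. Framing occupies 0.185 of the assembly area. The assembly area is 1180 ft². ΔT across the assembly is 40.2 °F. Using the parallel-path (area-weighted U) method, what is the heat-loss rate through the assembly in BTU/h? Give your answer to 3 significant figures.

2610 BTU/h

U_eff = 0.815/27.3 + 0.185/7.32 = 0.02985 + 0.02527 = 0.05513
R_eff = 1/U_eff = 18.14 ft²·°F·h/BTU
Q = 1180 × 40.2 / 18.14 = 2615 BTU/h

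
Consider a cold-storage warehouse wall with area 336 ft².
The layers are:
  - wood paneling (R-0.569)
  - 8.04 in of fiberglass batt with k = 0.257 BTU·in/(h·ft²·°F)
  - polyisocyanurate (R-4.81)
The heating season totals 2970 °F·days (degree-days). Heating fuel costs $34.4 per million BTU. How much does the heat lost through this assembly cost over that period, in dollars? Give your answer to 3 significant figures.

22.5 dollars

8.04/0.257 = 31.28
R_total = 0.569 + 31.28 + 4.81 = 36.66 ft²·°F·h/BTU
E = A × HDD × 24 / R = 336 × 2970 × 24 / 36.66 = 653200 BTU
Cost = 653200/10⁶ × 34.4 = $22.47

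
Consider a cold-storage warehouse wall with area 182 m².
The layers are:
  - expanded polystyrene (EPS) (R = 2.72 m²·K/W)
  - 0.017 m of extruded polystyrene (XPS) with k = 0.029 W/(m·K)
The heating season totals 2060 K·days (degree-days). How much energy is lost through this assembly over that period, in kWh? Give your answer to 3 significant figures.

0.017/0.029 = 0.5862
R_total = 2.72 + 0.5862 = 3.306 m²·K/W
E = A × HDD × 24 / R / 1000 = 182 × 2060 × 24 / 3.306 / 1000 = 2722 kWh

2720 kWh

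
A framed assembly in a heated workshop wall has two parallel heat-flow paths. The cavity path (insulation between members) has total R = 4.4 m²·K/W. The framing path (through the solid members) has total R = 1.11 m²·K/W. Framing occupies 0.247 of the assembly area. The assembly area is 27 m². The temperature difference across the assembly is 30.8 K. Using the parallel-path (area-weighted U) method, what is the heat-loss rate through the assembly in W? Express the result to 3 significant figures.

327 W

U_eff = 0.753/4.4 + 0.247/1.11 = 0.1711 + 0.2225 = 0.3937
R_eff = 1/U_eff = 2.54 m²·K/W
Q = 27 × 30.8 / 2.54 = 327.4 W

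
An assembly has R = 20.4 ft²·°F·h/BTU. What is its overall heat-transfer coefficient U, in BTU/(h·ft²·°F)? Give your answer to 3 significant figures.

0.0490 BTU/(h·ft²·°F)

U = 1/R = 1/20.4 = 0.04902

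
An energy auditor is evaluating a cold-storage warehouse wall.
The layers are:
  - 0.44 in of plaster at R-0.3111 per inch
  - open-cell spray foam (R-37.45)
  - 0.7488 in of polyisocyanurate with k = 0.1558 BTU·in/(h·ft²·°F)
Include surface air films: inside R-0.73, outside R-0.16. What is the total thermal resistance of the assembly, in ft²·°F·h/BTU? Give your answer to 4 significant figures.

43.28 ft²·°F·h/BTU

0.44 × 0.3111 = 0.13688
0.7488/0.1558 = 4.8062
R_total = 0.73 + 0.13688 + 37.45 + 4.8062 + 0.16 = 43.283 ft²·°F·h/BTU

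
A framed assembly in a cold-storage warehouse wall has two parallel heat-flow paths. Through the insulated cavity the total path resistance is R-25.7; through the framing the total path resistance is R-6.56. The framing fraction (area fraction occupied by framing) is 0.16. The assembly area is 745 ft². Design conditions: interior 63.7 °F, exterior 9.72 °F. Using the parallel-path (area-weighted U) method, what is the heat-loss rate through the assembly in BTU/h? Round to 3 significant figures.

2300 BTU/h

U_eff = 0.84/25.7 + 0.16/6.56 = 0.03268 + 0.02439 = 0.05708
R_eff = 1/U_eff = 17.52 ft²·°F·h/BTU
Q = 745 × (63.7 − 9.72) / 17.52 = 2295 BTU/h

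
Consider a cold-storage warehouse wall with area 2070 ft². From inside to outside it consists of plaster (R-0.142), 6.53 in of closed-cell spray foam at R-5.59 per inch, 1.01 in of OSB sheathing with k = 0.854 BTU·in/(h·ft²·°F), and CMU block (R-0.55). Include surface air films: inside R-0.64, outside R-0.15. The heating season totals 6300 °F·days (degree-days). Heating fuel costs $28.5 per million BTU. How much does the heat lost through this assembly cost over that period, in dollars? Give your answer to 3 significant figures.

228 dollars

6.53 × 5.59 = 36.5
1.01/0.854 = 1.183
R_total = 0.64 + 0.142 + 36.5 + 1.183 + 0.55 + 0.15 = 39.17 ft²·°F·h/BTU
E = A × HDD × 24 / R = 2070 × 6300 × 24 / 39.17 = 7991000 BTU
Cost = 7991000/10⁶ × 28.5 = $227.7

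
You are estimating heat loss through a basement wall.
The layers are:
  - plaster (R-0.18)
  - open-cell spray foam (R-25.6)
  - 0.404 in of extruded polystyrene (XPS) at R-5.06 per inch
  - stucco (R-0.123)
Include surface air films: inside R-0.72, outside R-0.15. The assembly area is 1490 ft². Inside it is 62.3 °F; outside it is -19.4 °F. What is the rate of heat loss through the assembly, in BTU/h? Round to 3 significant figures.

0.404 × 5.06 = 2.044
R_total = 0.72 + 0.18 + 25.6 + 2.044 + 0.123 + 0.15 = 28.82 ft²·°F·h/BTU
Q = A·ΔT/R = 1490 × (62.3 − (-19.4)) / 28.82 = 4224 BTU/h

4220 BTU/h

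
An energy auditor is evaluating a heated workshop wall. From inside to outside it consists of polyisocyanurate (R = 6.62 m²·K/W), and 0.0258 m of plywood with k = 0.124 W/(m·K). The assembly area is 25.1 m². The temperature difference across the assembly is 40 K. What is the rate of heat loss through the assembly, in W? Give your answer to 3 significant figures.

147 W

0.0258/0.124 = 0.2081
R_total = 6.62 + 0.2081 = 6.828 m²·K/W
Q = A·ΔT/R = 25.1 × 40 / 6.828 = 147 W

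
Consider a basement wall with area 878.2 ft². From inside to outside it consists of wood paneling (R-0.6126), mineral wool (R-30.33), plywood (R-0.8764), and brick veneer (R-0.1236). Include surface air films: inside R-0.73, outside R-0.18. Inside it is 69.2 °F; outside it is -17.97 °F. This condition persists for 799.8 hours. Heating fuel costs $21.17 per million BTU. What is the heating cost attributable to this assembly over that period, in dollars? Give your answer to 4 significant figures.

39.45 dollars

R_total = 0.73 + 0.6126 + 30.33 + 0.8764 + 0.1236 + 0.18 = 32.853 ft²·°F·h/BTU
Q = 878.2 × (69.2 − (-17.97)) / 32.853 = 2330.2 BTU/h
E = 2330.2 × 799.8 = 1863700 BTU
Cost = 1863700/10⁶ × 21.17 = $39.454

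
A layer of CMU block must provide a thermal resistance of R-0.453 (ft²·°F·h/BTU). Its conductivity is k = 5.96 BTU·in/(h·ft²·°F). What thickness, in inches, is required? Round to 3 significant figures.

L = R × k = 0.453 × 5.96 = 2.7 in

2.70 in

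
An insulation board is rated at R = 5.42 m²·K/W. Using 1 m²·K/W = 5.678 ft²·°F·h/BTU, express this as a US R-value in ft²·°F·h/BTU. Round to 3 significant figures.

30.8 ft²·°F·h/BTU

R_US = 5.42 × 5.678 = 30.77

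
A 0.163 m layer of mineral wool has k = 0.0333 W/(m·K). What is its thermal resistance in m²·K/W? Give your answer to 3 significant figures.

R = L/k = 0.163/0.0333 = 4.895 m²·K/W

4.89 m²·K/W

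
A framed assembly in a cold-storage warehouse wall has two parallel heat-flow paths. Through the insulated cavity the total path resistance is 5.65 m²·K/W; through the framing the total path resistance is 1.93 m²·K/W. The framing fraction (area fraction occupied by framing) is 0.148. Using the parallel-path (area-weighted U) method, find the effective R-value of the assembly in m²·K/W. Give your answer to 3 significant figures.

U_eff = 0.852/5.65 + 0.148/1.93 = 0.1508 + 0.07668 = 0.2275
R_eff = 1/U_eff = 4.396 m²·K/W

4.40 m²·K/W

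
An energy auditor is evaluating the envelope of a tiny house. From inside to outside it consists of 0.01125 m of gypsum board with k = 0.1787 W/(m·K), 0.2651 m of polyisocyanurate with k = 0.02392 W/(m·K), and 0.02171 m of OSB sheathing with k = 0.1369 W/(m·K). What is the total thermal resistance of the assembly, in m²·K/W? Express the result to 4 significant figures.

0.01125/0.1787 = 0.062955
0.2651/0.02392 = 11.083
0.02171/0.1369 = 0.15858
R_total = 0.062955 + 11.083 + 0.15858 = 11.304 m²·K/W

11.30 m²·K/W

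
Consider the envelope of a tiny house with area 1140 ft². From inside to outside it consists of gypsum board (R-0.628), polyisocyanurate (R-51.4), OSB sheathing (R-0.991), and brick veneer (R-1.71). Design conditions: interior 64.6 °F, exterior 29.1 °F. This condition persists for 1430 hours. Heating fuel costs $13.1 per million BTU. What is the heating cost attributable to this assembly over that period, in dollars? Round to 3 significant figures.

R_total = 0.628 + 51.4 + 0.991 + 1.71 = 54.73 ft²·°F·h/BTU
Q = 1140 × (64.6 − 29.1) / 54.73 = 739.5 BTU/h
E = 739.5 × 1430 = 1057000 BTU
Cost = 1057000/10⁶ × 13.1 = $13.85

13.9 dollars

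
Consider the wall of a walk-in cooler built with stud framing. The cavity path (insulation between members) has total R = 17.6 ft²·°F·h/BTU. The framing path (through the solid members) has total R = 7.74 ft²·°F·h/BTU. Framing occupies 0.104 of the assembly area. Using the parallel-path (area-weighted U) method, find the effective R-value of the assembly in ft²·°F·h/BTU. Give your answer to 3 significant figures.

15.5 ft²·°F·h/BTU

U_eff = 0.896/17.6 + 0.104/7.74 = 0.05091 + 0.01344 = 0.06435
R_eff = 1/U_eff = 15.54 ft²·°F·h/BTU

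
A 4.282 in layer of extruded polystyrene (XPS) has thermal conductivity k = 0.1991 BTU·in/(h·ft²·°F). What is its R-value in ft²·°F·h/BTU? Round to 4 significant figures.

R = L/k = 4.282/0.1991 = 21.507 ft²·°F·h/BTU

21.51 ft²·°F·h/BTU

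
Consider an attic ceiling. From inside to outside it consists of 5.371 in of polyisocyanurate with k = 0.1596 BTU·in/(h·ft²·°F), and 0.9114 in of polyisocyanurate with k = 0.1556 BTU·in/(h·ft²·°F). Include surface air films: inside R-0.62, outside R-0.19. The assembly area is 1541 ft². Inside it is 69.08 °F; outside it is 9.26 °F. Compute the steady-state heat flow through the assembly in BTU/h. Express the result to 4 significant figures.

2286 BTU/h

5.371/0.1596 = 33.653
0.9114/0.1556 = 5.8573
R_total = 0.62 + 33.653 + 5.8573 + 0.19 = 40.32 ft²·°F·h/BTU
Q = A·ΔT/R = 1541 × (69.08 − 9.26) / 40.32 = 2286.3 BTU/h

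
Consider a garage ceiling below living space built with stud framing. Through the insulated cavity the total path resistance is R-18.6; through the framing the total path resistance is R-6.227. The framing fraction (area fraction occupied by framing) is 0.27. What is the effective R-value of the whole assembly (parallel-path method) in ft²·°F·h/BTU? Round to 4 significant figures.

12.11 ft²·°F·h/BTU

U_eff = 0.73/18.6 + 0.27/6.227 = 0.039247 + 0.04336 = 0.082607
R_eff = 1/U_eff = 12.106 ft²·°F·h/BTU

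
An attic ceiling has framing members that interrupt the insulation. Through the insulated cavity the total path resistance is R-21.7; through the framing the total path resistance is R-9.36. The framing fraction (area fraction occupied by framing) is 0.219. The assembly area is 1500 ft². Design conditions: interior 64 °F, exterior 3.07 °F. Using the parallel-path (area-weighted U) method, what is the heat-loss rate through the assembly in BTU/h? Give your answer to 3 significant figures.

5430 BTU/h

U_eff = 0.781/21.7 + 0.219/9.36 = 0.03599 + 0.0234 = 0.05939
R_eff = 1/U_eff = 16.84 ft²·°F·h/BTU
Q = 1500 × (64 − 3.07) / 16.84 = 5428 BTU/h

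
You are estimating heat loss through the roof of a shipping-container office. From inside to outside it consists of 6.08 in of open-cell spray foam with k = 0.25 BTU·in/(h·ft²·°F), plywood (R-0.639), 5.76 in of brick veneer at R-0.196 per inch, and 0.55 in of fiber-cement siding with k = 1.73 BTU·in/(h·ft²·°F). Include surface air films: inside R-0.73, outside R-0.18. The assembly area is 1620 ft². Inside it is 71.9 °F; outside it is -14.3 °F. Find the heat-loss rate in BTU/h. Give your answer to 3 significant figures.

6.08/0.25 = 24.32
5.76 × 0.196 = 1.129
0.55/1.73 = 0.3179
R_total = 0.73 + 24.32 + 0.639 + 1.129 + 0.3179 + 0.18 = 27.32 ft²·°F·h/BTU
Q = A·ΔT/R = 1620 × (71.9 − (-14.3)) / 27.32 = 5112 BTU/h

5110 BTU/h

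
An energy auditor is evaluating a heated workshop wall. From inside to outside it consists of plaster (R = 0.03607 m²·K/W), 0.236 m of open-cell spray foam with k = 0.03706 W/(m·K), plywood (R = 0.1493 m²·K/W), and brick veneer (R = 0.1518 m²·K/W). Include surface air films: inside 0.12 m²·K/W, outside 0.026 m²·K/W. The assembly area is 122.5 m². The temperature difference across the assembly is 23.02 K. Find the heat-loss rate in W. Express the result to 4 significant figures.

411.6 W

0.236/0.03706 = 6.3681
R_total = 0.12 + 0.03607 + 6.3681 + 0.1493 + 0.1518 + 0.026 = 6.8512 m²·K/W
Q = A·ΔT/R = 122.5 × 23.02 / 6.8512 = 411.6 W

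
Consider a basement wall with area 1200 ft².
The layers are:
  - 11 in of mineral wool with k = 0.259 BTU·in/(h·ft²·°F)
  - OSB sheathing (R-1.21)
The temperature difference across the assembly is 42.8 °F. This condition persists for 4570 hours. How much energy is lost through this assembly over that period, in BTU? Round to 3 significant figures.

5370000 BTU

11/0.259 = 42.47
R_total = 42.47 + 1.21 = 43.68 ft²·°F·h/BTU
Q = 1200 × 42.8 / 43.68 = 1176 BTU/h
E = 1176 × 4570 = 5373000 BTU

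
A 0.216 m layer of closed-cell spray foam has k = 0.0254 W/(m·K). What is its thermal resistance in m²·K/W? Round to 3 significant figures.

R = L/k = 0.216/0.0254 = 8.504 m²·K/W

8.50 m²·K/W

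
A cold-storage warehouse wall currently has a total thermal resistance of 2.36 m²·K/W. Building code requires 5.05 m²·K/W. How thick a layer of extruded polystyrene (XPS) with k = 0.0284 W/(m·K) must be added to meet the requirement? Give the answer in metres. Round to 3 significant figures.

0.0764 m

ΔR = 5.05 − 2.36 = 2.69 m²·K/W
L = ΔR × k = 2.69 × 0.0284 = 0.0764 m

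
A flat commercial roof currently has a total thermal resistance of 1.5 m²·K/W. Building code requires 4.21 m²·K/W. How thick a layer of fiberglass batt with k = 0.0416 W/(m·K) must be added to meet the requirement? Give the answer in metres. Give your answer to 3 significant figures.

0.113 m

ΔR = 4.21 − 1.5 = 2.71 m²·K/W
L = ΔR × k = 2.71 × 0.0416 = 0.1127 m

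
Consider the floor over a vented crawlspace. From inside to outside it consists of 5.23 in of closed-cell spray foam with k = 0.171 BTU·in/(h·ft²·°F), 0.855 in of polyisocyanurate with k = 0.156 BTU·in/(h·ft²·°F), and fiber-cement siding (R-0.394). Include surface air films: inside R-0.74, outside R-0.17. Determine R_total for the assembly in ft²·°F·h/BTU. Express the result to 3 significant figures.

37.4 ft²·°F·h/BTU

5.23/0.171 = 30.58
0.855/0.156 = 5.481
R_total = 0.74 + 30.58 + 5.481 + 0.394 + 0.17 = 37.37 ft²·°F·h/BTU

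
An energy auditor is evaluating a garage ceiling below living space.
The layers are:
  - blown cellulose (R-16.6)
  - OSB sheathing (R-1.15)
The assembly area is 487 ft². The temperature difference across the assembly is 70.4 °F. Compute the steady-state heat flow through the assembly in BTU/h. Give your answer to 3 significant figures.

1930 BTU/h

R_total = 16.6 + 1.15 = 17.75 ft²·°F·h/BTU
Q = A·ΔT/R = 487 × 70.4 / 17.75 = 1932 BTU/h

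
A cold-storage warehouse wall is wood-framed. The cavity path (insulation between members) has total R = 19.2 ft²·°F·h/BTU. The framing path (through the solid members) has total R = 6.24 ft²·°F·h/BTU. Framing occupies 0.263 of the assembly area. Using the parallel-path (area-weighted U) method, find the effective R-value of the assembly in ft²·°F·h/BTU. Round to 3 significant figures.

U_eff = 0.737/19.2 + 0.263/6.24 = 0.03839 + 0.04215 = 0.08053
R_eff = 1/U_eff = 12.42 ft²·°F·h/BTU

12.4 ft²·°F·h/BTU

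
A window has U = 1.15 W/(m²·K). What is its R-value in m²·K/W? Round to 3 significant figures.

0.870 m²·K/W

R = 1/U = 1/1.15 = 0.8696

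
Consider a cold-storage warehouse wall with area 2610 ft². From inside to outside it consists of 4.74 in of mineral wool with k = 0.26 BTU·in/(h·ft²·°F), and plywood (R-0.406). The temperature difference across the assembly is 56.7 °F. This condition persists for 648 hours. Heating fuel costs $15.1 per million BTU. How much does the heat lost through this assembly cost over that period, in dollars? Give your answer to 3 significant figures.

77.7 dollars

4.74/0.26 = 18.23
R_total = 18.23 + 0.406 = 18.64 ft²·°F·h/BTU
Q = 2610 × 56.7 / 18.64 = 7941 BTU/h
E = 7941 × 648 = 5146000 BTU
Cost = 5146000/10⁶ × 15.1 = $77.7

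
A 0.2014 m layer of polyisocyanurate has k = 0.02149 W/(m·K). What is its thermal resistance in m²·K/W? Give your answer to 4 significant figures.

9.372 m²·K/W

R = L/k = 0.2014/0.02149 = 9.3718 m²·K/W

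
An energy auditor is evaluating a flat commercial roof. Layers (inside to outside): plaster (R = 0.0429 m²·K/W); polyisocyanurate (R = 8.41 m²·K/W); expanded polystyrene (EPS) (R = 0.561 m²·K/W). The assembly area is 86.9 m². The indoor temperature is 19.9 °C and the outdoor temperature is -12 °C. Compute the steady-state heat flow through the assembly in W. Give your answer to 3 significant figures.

308 W

R_total = 0.0429 + 8.41 + 0.561 = 9.014 m²·K/W
Q = A·ΔT/R = 86.9 × (19.9 − (-12)) / 9.014 = 307.5 W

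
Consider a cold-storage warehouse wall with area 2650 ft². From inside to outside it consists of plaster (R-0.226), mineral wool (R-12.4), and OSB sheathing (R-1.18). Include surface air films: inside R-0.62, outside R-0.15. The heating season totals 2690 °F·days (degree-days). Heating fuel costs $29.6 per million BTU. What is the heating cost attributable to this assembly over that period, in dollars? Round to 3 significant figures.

347 dollars

R_total = 0.62 + 0.226 + 12.4 + 1.18 + 0.15 = 14.58 ft²·°F·h/BTU
E = A × HDD × 24 / R = 2650 × 2690 × 24 / 14.58 = 11740000 BTU
Cost = 11740000/10⁶ × 29.6 = $347.4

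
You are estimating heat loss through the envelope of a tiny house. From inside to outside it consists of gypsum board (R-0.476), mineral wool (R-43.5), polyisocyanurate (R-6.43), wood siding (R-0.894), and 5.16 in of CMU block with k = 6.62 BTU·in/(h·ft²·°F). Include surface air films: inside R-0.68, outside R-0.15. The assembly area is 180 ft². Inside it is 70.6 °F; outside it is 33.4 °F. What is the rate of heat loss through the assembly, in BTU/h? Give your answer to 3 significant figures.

127 BTU/h

5.16/6.62 = 0.7795
R_total = 0.68 + 0.476 + 43.5 + 6.43 + 0.894 + 0.7795 + 0.15 = 52.91 ft²·°F·h/BTU
Q = A·ΔT/R = 180 × (70.6 − 33.4) / 52.91 = 126.6 BTU/h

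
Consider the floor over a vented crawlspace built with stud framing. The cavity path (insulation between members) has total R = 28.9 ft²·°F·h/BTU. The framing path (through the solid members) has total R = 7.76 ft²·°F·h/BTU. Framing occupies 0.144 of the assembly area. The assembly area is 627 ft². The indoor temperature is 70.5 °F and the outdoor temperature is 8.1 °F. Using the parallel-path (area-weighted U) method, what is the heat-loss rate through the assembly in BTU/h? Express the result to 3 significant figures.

U_eff = 0.856/28.9 + 0.144/7.76 = 0.02962 + 0.01856 = 0.04818
R_eff = 1/U_eff = 20.76 ft²·°F·h/BTU
Q = 627 × (70.5 − 8.1) / 20.76 = 1885 BTU/h

1880 BTU/h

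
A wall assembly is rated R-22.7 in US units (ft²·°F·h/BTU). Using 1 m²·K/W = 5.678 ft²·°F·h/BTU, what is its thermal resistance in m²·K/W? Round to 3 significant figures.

4.00 m²·K/W

R_SI = 22.7/5.678 = 3.998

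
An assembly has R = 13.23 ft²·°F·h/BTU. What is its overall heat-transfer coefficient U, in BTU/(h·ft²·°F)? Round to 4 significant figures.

U = 1/R = 1/13.23 = 0.075586

0.07559 BTU/(h·ft²·°F)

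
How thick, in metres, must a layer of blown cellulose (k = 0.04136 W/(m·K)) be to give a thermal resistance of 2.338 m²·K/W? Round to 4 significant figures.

0.09670 m

L = R·k = 2.338 × 0.04136 = 0.0967 m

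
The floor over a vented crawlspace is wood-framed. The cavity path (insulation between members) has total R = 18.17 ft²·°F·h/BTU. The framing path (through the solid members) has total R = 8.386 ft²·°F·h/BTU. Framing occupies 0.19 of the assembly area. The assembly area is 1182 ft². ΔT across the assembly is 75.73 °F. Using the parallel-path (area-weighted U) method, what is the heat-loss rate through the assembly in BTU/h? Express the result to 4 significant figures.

6018 BTU/h

U_eff = 0.81/18.17 + 0.19/8.386 = 0.044579 + 0.022657 = 0.067236
R_eff = 1/U_eff = 14.873 ft²·°F·h/BTU
Q = 1182 × 75.73 / 14.873 = 6018.5 BTU/h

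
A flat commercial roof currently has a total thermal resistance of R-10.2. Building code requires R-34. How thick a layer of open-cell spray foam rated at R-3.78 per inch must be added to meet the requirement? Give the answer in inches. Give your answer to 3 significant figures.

6.30 in

ΔR = 34 − 10.2 = 23.8 ft²·°F·h/BTU
L = ΔR / (R/in) = 23.8/3.78 = 6.296 in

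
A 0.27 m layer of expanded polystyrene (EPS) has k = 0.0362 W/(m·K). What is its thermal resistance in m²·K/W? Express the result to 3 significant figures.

R = L/k = 0.27/0.0362 = 7.459 m²·K/W

7.46 m²·K/W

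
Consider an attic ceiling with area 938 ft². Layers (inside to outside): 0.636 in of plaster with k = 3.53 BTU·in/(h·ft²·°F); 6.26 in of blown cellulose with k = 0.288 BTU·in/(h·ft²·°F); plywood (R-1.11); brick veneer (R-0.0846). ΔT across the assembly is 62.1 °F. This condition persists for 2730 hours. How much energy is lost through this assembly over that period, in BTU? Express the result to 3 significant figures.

0.636/3.53 = 0.1802
6.26/0.288 = 21.74
R_total = 0.1802 + 21.74 + 1.11 + 0.0846 = 23.11 ft²·°F·h/BTU
Q = 938 × 62.1 / 23.11 = 2520 BTU/h
E = 2520 × 2730 = 6881000 BTU

6880000 BTU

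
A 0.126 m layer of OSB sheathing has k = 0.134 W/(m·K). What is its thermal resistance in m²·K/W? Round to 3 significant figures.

0.940 m²·K/W

R = L/k = 0.126/0.134 = 0.9403 m²·K/W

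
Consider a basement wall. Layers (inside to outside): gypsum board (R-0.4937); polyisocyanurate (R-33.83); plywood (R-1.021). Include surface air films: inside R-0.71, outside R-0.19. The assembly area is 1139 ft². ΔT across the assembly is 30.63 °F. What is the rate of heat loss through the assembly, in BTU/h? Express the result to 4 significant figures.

962.6 BTU/h

R_total = 0.71 + 0.4937 + 33.83 + 1.021 + 0.19 = 36.245 ft²·°F·h/BTU
Q = A·ΔT/R = 1139 × 30.63 / 36.245 = 962.56 BTU/h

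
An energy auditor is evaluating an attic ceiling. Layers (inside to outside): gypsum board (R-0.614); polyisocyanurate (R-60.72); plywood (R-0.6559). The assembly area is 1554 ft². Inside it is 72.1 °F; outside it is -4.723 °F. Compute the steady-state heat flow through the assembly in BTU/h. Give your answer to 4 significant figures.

1926 BTU/h

R_total = 0.614 + 60.72 + 0.6559 = 61.99 ft²·°F·h/BTU
Q = A·ΔT/R = 1554 × (72.1 − (-4.723)) / 61.99 = 1925.8 BTU/h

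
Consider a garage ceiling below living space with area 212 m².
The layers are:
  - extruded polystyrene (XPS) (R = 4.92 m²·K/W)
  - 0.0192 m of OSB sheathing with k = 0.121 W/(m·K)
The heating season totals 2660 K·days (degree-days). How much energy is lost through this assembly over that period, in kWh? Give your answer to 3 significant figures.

2660 kWh

0.0192/0.121 = 0.1587
R_total = 4.92 + 0.1587 = 5.079 m²·K/W
E = A × HDD × 24 / R / 1000 = 212 × 2660 × 24 / 5.079 / 1000 = 2665 kWh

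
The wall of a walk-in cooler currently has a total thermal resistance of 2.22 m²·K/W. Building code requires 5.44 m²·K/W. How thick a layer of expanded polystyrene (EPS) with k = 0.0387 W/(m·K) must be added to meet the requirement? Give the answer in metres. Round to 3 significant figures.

ΔR = 5.44 − 2.22 = 3.22 m²·K/W
L = ΔR × k = 3.22 × 0.0387 = 0.1246 m

0.125 m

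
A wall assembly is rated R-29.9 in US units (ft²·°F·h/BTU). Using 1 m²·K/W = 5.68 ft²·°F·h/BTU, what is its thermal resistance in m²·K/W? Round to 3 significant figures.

5.26 m²·K/W

R_SI = 29.9/5.68 = 5.264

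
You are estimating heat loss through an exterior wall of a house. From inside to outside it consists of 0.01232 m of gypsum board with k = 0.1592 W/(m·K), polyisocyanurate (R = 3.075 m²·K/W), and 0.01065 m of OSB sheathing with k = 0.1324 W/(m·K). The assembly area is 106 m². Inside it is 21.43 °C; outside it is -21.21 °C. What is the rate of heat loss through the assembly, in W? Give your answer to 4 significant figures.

0.01232/0.1592 = 0.077387
0.01065/0.1324 = 0.080438
R_total = 0.077387 + 3.075 + 0.080438 = 3.2328 m²·K/W
Q = A·ΔT/R = 106 × (21.43 − (-21.21)) / 3.2328 = 1398.1 W

1398 W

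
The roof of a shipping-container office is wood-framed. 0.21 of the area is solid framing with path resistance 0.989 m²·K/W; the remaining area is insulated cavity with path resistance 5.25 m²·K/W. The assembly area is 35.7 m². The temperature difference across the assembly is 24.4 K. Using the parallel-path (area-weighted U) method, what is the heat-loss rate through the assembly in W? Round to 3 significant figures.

U_eff = 0.79/5.25 + 0.21/0.989 = 0.1505 + 0.2123 = 0.3628
R_eff = 1/U_eff = 2.756 m²·K/W
Q = 35.7 × 24.4 / 2.756 = 316 W

316 W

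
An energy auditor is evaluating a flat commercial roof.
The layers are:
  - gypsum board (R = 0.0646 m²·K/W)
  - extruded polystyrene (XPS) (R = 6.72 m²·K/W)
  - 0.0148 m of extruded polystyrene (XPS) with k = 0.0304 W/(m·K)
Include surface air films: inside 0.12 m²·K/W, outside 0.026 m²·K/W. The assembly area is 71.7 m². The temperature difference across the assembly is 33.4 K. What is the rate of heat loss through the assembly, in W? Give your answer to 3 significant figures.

323 W

0.0148/0.0304 = 0.4868
R_total = 0.12 + 0.0646 + 6.72 + 0.4868 + 0.026 = 7.417 m²·K/W
Q = A·ΔT/R = 71.7 × 33.4 / 7.417 = 322.9 W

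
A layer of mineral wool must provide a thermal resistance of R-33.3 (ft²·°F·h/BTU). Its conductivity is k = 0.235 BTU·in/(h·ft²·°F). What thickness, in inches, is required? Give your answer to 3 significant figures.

7.83 in

L = R × k = 33.3 × 0.235 = 7.825 in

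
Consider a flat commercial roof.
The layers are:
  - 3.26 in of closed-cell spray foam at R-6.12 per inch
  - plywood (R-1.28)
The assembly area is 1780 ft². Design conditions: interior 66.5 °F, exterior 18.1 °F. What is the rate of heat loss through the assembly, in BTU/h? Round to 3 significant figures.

3.26 × 6.12 = 19.95
R_total = 19.95 + 1.28 = 21.23 ft²·°F·h/BTU
Q = A·ΔT/R = 1780 × (66.5 − 18.1) / 21.23 = 4058 BTU/h

4060 BTU/h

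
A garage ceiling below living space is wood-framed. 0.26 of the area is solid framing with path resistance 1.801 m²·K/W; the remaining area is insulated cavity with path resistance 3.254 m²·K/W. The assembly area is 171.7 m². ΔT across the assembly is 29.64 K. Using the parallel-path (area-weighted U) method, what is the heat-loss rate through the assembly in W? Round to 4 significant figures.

U_eff = 0.74/3.254 + 0.26/1.801 = 0.22741 + 0.14436 = 0.37178
R_eff = 1/U_eff = 2.6898 m²·K/W
Q = 171.7 × 29.64 / 2.6898 = 1892 W

1892 W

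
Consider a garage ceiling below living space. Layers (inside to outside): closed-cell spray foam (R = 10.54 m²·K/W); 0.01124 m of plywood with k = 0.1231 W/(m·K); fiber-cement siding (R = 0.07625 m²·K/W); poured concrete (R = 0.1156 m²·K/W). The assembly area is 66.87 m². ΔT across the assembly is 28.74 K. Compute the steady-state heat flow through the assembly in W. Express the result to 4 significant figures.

177.6 W

0.01124/0.1231 = 0.091308
R_total = 10.54 + 0.091308 + 0.07625 + 0.1156 = 10.823 m²·K/W
Q = A·ΔT/R = 66.87 × 28.74 / 10.823 = 177.57 W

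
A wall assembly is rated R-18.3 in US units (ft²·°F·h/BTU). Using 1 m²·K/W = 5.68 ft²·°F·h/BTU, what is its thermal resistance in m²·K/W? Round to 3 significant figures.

3.22 m²·K/W

R_SI = 18.3/5.68 = 3.222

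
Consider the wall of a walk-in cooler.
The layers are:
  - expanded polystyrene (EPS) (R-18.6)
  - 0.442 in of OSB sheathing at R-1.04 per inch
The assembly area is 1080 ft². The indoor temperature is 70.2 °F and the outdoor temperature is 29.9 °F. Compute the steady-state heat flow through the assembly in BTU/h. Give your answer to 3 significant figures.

2280 BTU/h

0.442 × 1.04 = 0.4597
R_total = 18.6 + 0.4597 = 19.06 ft²·°F·h/BTU
Q = A·ΔT/R = 1080 × (70.2 − 29.9) / 19.06 = 2284 BTU/h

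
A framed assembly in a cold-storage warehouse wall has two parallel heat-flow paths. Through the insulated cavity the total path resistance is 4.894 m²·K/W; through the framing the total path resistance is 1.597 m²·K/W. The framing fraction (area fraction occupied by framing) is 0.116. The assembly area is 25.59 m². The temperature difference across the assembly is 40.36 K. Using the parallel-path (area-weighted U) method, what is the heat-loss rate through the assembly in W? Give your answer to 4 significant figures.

U_eff = 0.884/4.894 + 0.116/1.597 = 0.18063 + 0.072636 = 0.25327
R_eff = 1/U_eff = 3.9484 m²·K/W
Q = 25.59 × 40.36 / 3.9484 = 261.58 W

261.6 W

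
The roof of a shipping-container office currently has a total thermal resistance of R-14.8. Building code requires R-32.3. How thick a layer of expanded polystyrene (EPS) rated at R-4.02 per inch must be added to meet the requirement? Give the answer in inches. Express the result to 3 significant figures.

4.35 in

ΔR = 32.3 − 14.8 = 17.5 ft²·°F·h/BTU
L = ΔR / (R/in) = 17.5/4.02 = 4.353 in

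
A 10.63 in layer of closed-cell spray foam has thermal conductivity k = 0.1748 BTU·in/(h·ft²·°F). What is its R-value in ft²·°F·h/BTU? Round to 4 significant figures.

60.81 ft²·°F·h/BTU

R = L/k = 10.63/0.1748 = 60.812 ft²·°F·h/BTU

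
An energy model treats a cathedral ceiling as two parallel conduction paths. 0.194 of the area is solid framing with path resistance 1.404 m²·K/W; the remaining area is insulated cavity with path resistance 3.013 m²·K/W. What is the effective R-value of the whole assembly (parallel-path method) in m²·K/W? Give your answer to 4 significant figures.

U_eff = 0.806/3.013 + 0.194/1.404 = 0.26751 + 0.13818 = 0.40568
R_eff = 1/U_eff = 2.465 m²·K/W

2.465 m²·K/W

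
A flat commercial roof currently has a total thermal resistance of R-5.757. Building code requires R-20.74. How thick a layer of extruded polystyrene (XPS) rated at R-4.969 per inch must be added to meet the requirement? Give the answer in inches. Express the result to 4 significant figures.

3.015 in

ΔR = 20.74 − 5.757 = 14.983 ft²·°F·h/BTU
L = ΔR / (R/in) = 14.983/4.969 = 3.0153 in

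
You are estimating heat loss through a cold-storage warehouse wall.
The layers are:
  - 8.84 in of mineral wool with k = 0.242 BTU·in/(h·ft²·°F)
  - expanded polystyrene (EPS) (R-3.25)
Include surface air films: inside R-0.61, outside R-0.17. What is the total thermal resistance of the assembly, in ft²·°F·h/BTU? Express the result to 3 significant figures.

8.84/0.242 = 36.53
R_total = 0.61 + 36.53 + 3.25 + 0.17 = 40.56 ft²·°F·h/BTU

40.6 ft²·°F·h/BTU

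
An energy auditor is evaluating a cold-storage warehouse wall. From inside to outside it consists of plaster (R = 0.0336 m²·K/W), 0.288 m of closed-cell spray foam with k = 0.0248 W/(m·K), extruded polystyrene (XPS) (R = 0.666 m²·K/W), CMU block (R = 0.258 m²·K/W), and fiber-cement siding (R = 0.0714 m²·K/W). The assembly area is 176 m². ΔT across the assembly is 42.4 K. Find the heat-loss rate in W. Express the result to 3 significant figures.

590 W

0.288/0.0248 = 11.61
R_total = 0.0336 + 11.61 + 0.666 + 0.258 + 0.0714 = 12.64 m²·K/W
Q = A·ΔT/R = 176 × 42.4 / 12.64 = 590.3 W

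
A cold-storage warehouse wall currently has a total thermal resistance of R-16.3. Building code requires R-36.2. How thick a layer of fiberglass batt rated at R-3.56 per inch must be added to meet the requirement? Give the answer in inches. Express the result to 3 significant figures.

5.59 in

ΔR = 36.2 − 16.3 = 19.9 ft²·°F·h/BTU
L = ΔR / (R/in) = 19.9/3.56 = 5.59 in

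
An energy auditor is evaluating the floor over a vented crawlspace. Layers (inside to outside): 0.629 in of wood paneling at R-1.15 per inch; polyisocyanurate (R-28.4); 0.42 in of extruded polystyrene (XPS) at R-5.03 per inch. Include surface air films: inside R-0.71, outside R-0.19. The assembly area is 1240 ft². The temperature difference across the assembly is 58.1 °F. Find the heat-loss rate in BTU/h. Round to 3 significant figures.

0.629 × 1.15 = 0.7233
0.42 × 5.03 = 2.113
R_total = 0.71 + 0.7233 + 28.4 + 2.113 + 0.19 = 32.14 ft²·°F·h/BTU
Q = A·ΔT/R = 1240 × 58.1 / 32.14 = 2242 BTU/h

2240 BTU/h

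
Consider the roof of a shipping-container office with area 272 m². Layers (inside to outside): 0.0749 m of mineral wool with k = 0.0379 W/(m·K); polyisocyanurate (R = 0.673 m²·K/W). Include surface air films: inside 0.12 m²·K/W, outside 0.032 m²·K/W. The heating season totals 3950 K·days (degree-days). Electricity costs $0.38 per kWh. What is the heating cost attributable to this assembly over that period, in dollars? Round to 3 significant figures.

0.0749/0.0379 = 1.976
R_total = 0.12 + 1.976 + 0.673 + 0.032 = 2.801 m²·K/W
E = A × HDD × 24 / R / 1000 = 272 × 3950 × 24 / 2.801 / 1000 = 9205 kWh
Cost = 9205 × 0.38 = $3498

3500 dollars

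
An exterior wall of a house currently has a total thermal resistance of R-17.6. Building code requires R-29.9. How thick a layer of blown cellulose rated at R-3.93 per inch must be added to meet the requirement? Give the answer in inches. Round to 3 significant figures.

ΔR = 29.9 − 17.6 = 12.3 ft²·°F·h/BTU
L = ΔR / (R/in) = 12.3/3.93 = 3.13 in

3.13 in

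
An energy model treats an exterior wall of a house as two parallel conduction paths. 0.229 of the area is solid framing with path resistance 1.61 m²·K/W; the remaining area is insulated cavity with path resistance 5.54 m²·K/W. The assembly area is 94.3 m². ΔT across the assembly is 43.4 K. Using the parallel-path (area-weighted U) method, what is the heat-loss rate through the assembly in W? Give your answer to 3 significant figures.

1150 W

U_eff = 0.771/5.54 + 0.229/1.61 = 0.1392 + 0.1422 = 0.2814
R_eff = 1/U_eff = 3.554 m²·K/W
Q = 94.3 × 43.4 / 3.554 = 1152 W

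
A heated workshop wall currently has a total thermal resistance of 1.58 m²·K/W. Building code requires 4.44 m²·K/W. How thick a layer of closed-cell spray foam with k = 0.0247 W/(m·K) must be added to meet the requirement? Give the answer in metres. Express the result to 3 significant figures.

0.0706 m

ΔR = 4.44 − 1.58 = 2.86 m²·K/W
L = ΔR × k = 2.86 × 0.0247 = 0.07064 m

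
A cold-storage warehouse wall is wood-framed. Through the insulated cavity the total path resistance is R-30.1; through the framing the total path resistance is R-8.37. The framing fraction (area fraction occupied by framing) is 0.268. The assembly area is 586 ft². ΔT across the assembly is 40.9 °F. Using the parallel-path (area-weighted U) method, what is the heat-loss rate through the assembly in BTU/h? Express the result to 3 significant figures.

1350 BTU/h

U_eff = 0.732/30.1 + 0.268/8.37 = 0.02432 + 0.03202 = 0.05634
R_eff = 1/U_eff = 17.75 ft²·°F·h/BTU
Q = 586 × 40.9 / 17.75 = 1350 BTU/h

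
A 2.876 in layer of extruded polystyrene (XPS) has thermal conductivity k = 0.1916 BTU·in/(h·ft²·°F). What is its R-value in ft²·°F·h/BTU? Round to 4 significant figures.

15.01 ft²·°F·h/BTU

R = L/k = 2.876/0.1916 = 15.01 ft²·°F·h/BTU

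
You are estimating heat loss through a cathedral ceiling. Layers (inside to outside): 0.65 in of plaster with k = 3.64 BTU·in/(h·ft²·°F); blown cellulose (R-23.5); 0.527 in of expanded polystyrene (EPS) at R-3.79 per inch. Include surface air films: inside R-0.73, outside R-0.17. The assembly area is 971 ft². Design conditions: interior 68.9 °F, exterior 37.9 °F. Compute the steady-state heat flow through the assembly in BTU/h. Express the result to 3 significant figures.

0.65/3.64 = 0.1786
0.527 × 3.79 = 1.997
R_total = 0.73 + 0.1786 + 23.5 + 1.997 + 0.17 = 26.58 ft²·°F·h/BTU
Q = A·ΔT/R = 971 × (68.9 − 37.9) / 26.58 = 1133 BTU/h

1130 BTU/h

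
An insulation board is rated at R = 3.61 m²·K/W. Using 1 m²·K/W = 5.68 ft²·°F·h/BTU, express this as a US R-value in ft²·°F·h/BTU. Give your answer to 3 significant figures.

R_US = 3.61 × 5.68 = 20.5

20.5 ft²·°F·h/BTU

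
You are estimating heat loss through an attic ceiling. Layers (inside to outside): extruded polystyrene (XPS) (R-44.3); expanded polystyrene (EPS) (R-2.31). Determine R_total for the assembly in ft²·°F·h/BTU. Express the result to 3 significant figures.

R_total = 44.3 + 2.31 = 46.61 ft²·°F·h/BTU

46.6 ft²·°F·h/BTU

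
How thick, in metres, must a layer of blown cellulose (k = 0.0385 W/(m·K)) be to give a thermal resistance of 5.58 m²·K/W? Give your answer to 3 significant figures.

L = R·k = 5.58 × 0.0385 = 0.2148 m

0.215 m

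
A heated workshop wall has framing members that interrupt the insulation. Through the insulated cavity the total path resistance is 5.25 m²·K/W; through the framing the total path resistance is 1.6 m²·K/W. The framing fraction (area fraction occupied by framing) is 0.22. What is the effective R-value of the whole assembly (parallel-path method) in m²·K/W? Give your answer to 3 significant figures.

3.50 m²·K/W

U_eff = 0.78/5.25 + 0.22/1.6 = 0.1486 + 0.1375 = 0.2861
R_eff = 1/U_eff = 3.496 m²·K/W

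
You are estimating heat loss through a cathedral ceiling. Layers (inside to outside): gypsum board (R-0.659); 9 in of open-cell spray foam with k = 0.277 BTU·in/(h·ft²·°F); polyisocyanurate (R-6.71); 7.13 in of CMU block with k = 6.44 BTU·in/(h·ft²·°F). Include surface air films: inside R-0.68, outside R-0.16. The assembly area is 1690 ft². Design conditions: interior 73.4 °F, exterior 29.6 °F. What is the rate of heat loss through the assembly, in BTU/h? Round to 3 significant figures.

9/0.277 = 32.49
7.13/6.44 = 1.107
R_total = 0.68 + 0.659 + 32.49 + 6.71 + 1.107 + 0.16 = 41.81 ft²·°F·h/BTU
Q = A·ΔT/R = 1690 × (73.4 − 29.6) / 41.81 = 1771 BTU/h

1770 BTU/h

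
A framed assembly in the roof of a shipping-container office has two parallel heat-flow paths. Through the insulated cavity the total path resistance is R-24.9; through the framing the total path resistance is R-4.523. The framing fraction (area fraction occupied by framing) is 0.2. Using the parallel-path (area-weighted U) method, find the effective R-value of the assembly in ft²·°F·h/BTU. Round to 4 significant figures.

13.10 ft²·°F·h/BTU

U_eff = 0.8/24.9 + 0.2/4.523 = 0.032129 + 0.044218 = 0.076347
R_eff = 1/U_eff = 13.098 ft²·°F·h/BTU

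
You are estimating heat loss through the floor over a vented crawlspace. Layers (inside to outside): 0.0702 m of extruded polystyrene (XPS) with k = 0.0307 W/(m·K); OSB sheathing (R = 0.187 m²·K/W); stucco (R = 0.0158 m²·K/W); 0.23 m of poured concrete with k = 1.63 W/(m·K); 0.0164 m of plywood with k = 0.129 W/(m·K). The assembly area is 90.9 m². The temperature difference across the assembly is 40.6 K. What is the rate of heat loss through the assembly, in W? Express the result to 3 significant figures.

0.0702/0.0307 = 2.287
0.23/1.63 = 0.1411
0.0164/0.129 = 0.1271
R_total = 2.287 + 0.187 + 0.0158 + 0.1411 + 0.1271 = 2.758 m²·K/W
Q = A·ΔT/R = 90.9 × 40.6 / 2.758 = 1338 W

1340 W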